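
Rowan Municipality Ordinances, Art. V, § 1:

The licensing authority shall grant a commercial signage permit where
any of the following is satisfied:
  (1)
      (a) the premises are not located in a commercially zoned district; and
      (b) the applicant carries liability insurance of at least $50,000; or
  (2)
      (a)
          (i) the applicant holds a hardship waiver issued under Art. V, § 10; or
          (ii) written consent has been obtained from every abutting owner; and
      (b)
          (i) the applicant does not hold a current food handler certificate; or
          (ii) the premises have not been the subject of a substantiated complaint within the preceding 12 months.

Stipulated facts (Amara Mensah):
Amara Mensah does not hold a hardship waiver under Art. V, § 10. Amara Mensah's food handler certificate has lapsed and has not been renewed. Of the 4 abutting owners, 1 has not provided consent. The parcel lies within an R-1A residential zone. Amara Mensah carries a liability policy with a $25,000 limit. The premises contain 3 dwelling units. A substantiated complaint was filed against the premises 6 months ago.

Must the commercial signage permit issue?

(a) not (commercially zoned) — met.
(b) insurance ≥ $50,000 — not met.
(1): T AND F → false.
(i) hardship waiver — not satisfied.
(ii) all abutters consent — not satisfied.
(a): F OR F → false.
(i) not (food handler cert.) — holds.
(ii) no complaint in 12 mo. — not satisfied.
(b): T OR F → true.
So (2) is not satisfied (F AND T).
Overall = F OR F = false.

No — denied.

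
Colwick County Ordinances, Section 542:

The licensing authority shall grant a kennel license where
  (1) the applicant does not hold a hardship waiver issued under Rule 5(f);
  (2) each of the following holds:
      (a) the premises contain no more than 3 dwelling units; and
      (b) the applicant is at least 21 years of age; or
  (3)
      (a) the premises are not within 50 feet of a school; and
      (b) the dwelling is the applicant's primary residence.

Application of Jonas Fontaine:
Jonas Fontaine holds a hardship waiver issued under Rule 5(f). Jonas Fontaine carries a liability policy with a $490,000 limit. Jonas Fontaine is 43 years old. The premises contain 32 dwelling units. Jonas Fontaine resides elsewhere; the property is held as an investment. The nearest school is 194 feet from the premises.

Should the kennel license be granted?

No — denied.

(1) not (hardship waiver) — not met.
(a) ≤ 3 units — fails.
(b) age ≥ 21 — satisfied.
(2): F AND T → false.
(a) ≥50 ft from school — met.
(b) primary residence — not met.
(3) = T AND F = false.
So Overall is not satisfied (F OR F OR F).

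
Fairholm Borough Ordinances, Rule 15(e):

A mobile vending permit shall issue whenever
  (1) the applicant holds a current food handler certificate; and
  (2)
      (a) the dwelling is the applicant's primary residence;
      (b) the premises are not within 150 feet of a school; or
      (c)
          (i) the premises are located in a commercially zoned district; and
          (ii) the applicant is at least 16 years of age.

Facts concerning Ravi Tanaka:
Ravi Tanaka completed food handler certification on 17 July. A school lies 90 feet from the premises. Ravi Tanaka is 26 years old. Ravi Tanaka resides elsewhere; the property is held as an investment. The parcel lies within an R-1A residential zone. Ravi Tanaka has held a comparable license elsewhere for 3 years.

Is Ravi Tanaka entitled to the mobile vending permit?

(1) food handler cert. — satisfied.
(a) primary residence — not met.
(b) ≥150 ft from school — not satisfied.
(i) commercially zoned — fails.
(ii) age ≥ 16 — satisfied.
(c) = F AND T = false.
So (2) is not satisfied (F OR F OR F).
Overall: T AND F → false.

No — denied.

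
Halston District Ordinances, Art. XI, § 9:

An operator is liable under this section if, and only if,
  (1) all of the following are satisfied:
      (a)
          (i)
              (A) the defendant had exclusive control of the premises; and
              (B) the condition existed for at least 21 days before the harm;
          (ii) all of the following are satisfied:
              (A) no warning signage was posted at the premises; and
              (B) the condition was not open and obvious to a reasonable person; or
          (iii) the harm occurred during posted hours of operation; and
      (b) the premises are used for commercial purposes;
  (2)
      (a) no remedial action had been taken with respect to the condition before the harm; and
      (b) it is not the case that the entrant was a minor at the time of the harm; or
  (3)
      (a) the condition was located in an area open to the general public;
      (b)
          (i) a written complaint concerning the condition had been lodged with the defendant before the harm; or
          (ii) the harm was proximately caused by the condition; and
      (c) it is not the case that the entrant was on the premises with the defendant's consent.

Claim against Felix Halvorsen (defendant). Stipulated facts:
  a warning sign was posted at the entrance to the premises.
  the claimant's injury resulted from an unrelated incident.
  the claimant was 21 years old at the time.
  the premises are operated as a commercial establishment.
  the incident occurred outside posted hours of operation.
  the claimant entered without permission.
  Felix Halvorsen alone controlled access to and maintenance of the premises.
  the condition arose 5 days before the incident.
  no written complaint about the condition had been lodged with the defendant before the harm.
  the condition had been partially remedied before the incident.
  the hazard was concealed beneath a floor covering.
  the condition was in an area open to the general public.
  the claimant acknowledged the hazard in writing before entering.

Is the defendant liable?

No — not liable.

(A) exclusive control — satisfied.
(B) condition ≥21 days old — not met.
So (i) is not satisfied (T AND F).
(A) no signage posted — not satisfied.
(B) not open/obvious — met.
So (ii) is not satisfied (F AND T).
(iii) during posted hours — not met.
(a) = F OR F OR F = false.
(b) commercial use — holds.
So (1) is not satisfied (F AND T).
(a) no remedial action — fails.
(b) not (entrant a minor) — holds.
(2): F AND T → false.
(a) public area — satisfied.
(i) complaint lodged — not met.
(ii) proximate cause — fails.
So (b) is not satisfied (F OR F).
(c) not (consent to enter) — holds.
(3): T AND F AND T → false.
So Overall is not satisfied (F OR F OR F).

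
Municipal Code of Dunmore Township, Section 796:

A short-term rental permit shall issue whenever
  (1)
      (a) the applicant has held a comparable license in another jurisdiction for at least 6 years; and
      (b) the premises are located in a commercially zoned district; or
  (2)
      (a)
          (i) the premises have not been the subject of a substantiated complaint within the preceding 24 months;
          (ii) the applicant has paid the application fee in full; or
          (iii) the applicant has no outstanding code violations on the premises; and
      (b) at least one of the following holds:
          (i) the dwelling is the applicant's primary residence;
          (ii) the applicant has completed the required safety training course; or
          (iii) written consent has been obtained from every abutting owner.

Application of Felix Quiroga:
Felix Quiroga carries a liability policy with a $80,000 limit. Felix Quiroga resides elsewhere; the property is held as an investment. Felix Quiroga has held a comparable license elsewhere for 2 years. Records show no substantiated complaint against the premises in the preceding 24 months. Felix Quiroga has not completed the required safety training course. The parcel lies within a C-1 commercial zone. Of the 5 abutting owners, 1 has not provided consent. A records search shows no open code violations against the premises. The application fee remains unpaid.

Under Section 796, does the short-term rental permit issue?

(a) prior license ≥ 6 yr — not satisfied.
(b) commercially zoned — met.
(1): F AND T → false.
(i) no complaint in 24 mo. — met.
(ii) fee paid — not satisfied.
(iii) no code violations — holds.
So (a) is satisfied (T OR F OR T).
(i) primary residence — not satisfied.
(ii) safety training — not met.
(iii) all abutters consent — not met.
So (b) is not satisfied (F OR F OR F).
So (2) is not satisfied (T AND F).
Overall: F OR F → false.

No — denied.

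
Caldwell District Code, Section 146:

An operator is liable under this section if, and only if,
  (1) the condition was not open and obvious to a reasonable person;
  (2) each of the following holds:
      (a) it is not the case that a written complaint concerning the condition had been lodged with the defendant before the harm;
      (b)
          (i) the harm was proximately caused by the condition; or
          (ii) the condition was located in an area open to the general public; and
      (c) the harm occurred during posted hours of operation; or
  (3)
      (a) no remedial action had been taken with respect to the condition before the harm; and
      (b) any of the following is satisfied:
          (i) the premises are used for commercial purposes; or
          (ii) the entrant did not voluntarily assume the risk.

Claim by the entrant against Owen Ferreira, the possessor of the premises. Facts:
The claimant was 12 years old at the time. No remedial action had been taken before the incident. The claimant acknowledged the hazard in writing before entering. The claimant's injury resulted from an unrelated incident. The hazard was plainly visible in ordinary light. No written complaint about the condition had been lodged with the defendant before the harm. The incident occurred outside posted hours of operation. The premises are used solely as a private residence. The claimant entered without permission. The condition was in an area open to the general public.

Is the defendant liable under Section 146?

(1) not open/obvious — not satisfied.
(a) not (complaint lodged) — met.
(i) proximate cause — not satisfied.
(ii) public area — satisfied.
(b): F OR T → true.
(c) during posted hours — fails.
(2) = T AND T AND F = false.
(a) no remedial action — holds.
(i) commercial use — not satisfied.
(ii) no assumed risk — not met.
(b) = F OR F = false.
(3) = T AND F = false.
So Overall is not satisfied (F OR F OR F).

No — not liable.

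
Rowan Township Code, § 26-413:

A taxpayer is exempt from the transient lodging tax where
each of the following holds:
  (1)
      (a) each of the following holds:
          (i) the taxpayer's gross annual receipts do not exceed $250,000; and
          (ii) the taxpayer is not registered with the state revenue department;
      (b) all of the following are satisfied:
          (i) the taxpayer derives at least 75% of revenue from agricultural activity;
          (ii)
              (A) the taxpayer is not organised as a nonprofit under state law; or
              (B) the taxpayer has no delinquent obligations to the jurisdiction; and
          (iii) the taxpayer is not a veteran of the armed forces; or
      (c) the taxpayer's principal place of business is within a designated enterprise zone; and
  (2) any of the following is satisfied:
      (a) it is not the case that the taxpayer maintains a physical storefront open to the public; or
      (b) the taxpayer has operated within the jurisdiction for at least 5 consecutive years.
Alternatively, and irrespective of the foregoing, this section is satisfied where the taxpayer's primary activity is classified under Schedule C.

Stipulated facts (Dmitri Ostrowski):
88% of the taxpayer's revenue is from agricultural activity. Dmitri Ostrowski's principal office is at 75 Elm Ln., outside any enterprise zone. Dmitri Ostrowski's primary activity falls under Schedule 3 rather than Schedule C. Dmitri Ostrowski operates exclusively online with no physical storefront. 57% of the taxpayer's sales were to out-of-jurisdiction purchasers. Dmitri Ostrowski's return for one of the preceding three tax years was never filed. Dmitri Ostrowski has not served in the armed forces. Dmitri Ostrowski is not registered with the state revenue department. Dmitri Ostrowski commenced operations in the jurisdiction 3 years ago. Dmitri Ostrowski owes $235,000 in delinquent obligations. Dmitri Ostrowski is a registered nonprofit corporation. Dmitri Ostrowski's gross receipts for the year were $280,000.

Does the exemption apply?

(i) receipts ≤ $250,000 — not met.
(ii) not (state-registered) — met.
(a): F AND T → false.
(i) ≥75% agricultural — met.
(A) not (nonprofit) — not met.
(B) no delinquency — not met.
(ii): F OR F → false.
(iii) not (veteran) — met.
(b) = T AND F AND T = false.
(c) in enterprise zone — not met.
So (1) is not satisfied (F OR F OR F).
(a) not (has storefront) — met.
(b) ≥ 5 yrs in jurisdiction — not satisfied.
So (2) is satisfied (T OR F).
So Overall is not satisfied (F AND T).
Exception (Schedule C activity) — not satisfied.
Result: main false OR exception false → false.

No — not exempt.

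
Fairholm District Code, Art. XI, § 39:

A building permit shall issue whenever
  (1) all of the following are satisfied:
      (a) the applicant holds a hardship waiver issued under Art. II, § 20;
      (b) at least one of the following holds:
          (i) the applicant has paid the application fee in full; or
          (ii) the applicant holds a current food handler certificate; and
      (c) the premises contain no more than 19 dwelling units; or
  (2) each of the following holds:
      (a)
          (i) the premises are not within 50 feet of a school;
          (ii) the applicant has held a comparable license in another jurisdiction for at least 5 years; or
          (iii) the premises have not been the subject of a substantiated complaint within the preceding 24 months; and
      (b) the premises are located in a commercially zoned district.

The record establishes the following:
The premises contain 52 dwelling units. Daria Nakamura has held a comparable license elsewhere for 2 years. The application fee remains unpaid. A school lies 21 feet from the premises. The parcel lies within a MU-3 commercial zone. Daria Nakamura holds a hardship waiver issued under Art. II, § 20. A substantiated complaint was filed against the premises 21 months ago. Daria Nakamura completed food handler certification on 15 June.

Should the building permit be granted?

No — denied.

(a) hardship waiver — holds.
(i) fee paid — fails.
(ii) food handler cert. — met.
So (b) is satisfied (F OR T).
(c) ≤ 19 units — not satisfied.
(1): T AND T AND F → false.
(i) ≥50 ft from school — fails.
(ii) prior license ≥ 5 yr — fails.
(iii) no complaint in 24 mo. — not satisfied.
(a) = F OR F OR F = false.
(b) commercially zoned — met.
(2) = F AND T = false.
So Overall is not satisfied (F OR F).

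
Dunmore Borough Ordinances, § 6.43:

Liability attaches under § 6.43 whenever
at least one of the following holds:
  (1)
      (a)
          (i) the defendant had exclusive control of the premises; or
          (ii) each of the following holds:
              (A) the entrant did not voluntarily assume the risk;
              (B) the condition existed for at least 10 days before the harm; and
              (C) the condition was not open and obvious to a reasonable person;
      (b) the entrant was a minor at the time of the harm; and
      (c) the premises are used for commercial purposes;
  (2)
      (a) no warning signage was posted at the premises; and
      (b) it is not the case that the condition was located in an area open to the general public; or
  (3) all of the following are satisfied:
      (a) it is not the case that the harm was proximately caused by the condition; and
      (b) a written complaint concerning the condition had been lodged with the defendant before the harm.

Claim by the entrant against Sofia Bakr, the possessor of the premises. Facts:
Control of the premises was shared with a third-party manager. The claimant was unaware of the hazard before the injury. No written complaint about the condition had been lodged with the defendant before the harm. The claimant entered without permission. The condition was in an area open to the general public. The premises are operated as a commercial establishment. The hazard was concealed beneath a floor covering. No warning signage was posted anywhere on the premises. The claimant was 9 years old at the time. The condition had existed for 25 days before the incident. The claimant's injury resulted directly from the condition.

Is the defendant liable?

Yes — liable.

(i) exclusive control — fails.
(A) no assumed risk — met.
(B) condition ≥10 days old — holds.
(C) not open/obvious — satisfied.
(ii) = T AND T AND T = true.
So (a) is satisfied (F OR T).
(b) entrant a minor — satisfied.
(c) commercial use — met.
(1) = T AND T AND T = true.
(a) no signage posted — holds.
(b) not (public area) — fails.
So (2) is not satisfied (T AND F).
(a) not (proximate cause) — fails.
(b) complaint lodged — fails.
(3): F AND F → false.
Overall: T OR F OR F → true.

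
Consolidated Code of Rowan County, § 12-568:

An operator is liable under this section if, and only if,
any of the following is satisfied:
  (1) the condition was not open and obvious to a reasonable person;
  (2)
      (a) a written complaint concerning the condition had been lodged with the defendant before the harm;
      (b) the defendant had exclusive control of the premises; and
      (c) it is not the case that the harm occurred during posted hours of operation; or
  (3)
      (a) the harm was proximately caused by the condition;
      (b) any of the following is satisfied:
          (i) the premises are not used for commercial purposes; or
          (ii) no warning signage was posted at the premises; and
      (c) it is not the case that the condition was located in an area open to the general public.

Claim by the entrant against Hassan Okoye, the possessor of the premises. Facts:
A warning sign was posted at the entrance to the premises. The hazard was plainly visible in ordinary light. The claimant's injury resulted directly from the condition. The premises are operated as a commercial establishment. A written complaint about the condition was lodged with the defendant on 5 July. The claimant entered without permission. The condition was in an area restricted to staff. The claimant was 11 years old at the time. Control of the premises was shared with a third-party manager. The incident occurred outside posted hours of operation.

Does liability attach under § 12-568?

(1) not open/obvious — not satisfied.
(a) complaint lodged — met.
(b) exclusive control — fails.
(c) not (during posted hours) — satisfied.
(2): T AND F AND T → false.
(a) proximate cause — met.
(i) not (commercial use) — not satisfied.
(ii) no signage posted — not satisfied.
So (b) is not satisfied (F OR F).
(c) not (public area) — met.
So (3) is not satisfied (T AND F AND T).
Overall = F OR F OR F = false.

No — not liable.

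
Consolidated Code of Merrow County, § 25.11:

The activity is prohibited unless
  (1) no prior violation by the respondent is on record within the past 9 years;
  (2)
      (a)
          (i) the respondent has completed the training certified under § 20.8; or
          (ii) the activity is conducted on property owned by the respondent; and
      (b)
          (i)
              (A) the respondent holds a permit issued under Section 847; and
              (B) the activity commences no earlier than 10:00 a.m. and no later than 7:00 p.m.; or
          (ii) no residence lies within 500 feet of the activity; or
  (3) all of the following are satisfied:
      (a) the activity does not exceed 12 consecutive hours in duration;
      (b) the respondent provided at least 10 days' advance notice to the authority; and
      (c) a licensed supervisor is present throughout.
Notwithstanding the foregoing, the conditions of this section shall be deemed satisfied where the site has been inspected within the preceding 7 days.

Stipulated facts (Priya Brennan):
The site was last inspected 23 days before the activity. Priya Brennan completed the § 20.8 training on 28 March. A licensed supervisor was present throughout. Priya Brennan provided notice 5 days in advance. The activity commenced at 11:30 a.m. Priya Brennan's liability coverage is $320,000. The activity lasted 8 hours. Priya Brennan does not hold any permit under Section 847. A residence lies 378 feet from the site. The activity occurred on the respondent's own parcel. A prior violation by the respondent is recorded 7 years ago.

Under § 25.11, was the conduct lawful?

(1) no prior violation — fails.
(i) training certified — holds.
(ii) own property — met.
(a): T OR T → true.
(A) holds permit — fails.
(B) start within hours — met.
(i) = F AND T = false.
(ii) no residence in 500 ft — not met.
(b): F OR F → false.
So (2) is not satisfied (T AND F).
(a) ≤ 12 hrs duration — met.
(b) ≥10 days' notice — not satisfied.
(c) supervisor present — met.
(3): T AND F AND T → false.
Overall: F OR F OR F → false.
Exception (site inspected) — not satisfied.
Result: main false OR exception false → false.

No — unlawful.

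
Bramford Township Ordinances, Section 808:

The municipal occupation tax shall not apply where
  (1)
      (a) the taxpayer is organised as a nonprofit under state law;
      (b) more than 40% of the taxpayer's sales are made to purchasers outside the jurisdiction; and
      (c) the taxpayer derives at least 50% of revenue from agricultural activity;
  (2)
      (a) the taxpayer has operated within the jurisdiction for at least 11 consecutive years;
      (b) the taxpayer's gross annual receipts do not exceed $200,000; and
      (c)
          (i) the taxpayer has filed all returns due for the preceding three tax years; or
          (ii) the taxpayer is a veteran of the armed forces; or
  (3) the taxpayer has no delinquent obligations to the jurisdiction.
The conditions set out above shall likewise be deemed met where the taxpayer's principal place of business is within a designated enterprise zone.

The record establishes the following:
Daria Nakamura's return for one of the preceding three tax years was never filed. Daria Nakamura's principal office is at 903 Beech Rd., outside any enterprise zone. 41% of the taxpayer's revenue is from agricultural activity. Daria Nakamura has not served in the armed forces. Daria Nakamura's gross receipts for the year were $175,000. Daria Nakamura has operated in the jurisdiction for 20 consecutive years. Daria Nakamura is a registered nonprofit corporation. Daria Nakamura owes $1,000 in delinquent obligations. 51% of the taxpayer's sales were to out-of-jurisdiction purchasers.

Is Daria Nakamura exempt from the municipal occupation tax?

No — not exempt.

(a) nonprofit — met.
(b) >40% out-of-jur. sales — satisfied.
(c) ≥50% agricultural — not met.
So (1) is not satisfied (T AND T AND F).
(a) ≥ 11 yrs in jurisdiction — met.
(b) receipts ≤ $200,000 — holds.
(i) returns current — not met.
(ii) veteran — not satisfied.
(c): F OR F → false.
So (2) is not satisfied (T AND T AND F).
(3) no delinquency — fails.
Overall = F OR F OR F = false.
Exception (in enterprise zone) — not satisfied.
Result: main false OR exception false → false.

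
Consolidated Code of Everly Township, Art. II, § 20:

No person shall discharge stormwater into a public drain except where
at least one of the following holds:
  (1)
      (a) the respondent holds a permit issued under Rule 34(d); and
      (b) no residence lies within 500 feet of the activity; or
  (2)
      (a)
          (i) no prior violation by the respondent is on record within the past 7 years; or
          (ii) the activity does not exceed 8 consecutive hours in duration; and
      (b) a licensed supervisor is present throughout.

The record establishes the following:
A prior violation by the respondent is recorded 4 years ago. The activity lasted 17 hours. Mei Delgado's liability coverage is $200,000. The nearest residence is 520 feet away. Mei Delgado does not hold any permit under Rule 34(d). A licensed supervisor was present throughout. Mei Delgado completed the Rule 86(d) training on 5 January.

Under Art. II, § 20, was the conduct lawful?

(a) holds permit — not met.
(b) no residence in 500 ft — met.
So (1) is not satisfied (F AND T).
(i) no prior violation — not met.
(ii) ≤ 8 hrs duration — fails.
So (a) is not satisfied (F OR F).
(b) supervisor present — holds.
So (2) is not satisfied (F AND T).
Overall = F OR F = false.

No — unlawful.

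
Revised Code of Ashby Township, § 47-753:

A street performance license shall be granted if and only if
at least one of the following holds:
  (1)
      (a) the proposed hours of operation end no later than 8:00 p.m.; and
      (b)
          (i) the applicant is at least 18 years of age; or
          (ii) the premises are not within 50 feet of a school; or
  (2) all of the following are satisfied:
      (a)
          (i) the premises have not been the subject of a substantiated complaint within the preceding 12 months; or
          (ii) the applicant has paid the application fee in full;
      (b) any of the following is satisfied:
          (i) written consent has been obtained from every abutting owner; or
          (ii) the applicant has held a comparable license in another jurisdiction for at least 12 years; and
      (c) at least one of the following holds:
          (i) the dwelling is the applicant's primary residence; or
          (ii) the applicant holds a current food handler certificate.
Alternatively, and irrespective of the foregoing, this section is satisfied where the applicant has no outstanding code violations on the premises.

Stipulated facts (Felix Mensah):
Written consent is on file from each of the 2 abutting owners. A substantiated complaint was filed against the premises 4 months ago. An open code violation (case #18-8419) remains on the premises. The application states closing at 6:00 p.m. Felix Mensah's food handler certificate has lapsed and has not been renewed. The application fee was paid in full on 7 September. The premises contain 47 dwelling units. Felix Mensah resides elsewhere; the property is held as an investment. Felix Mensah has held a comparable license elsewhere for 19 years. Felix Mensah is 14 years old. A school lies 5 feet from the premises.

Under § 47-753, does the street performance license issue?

(a) closes by 8 p.m. — met.
(i) age ≥ 18 — not satisfied.
(ii) ≥50 ft from school — not met.
(b) = F OR F = false.
So (1) is not satisfied (T AND F).
(i) no complaint in 12 mo. — fails.
(ii) fee paid — met.
So (a) is satisfied (F OR T).
(i) all abutters consent — met.
(ii) prior license ≥ 12 yr — holds.
(b): T OR T → true.
(i) primary residence — not satisfied.
(ii) food handler cert. — not satisfied.
(c): F OR F → false.
So (2) is not satisfied (T AND T AND F).
Overall: F OR F → false.
Exception (no code violations) — not satisfied.
Result: main false OR exception false → false.

No — denied.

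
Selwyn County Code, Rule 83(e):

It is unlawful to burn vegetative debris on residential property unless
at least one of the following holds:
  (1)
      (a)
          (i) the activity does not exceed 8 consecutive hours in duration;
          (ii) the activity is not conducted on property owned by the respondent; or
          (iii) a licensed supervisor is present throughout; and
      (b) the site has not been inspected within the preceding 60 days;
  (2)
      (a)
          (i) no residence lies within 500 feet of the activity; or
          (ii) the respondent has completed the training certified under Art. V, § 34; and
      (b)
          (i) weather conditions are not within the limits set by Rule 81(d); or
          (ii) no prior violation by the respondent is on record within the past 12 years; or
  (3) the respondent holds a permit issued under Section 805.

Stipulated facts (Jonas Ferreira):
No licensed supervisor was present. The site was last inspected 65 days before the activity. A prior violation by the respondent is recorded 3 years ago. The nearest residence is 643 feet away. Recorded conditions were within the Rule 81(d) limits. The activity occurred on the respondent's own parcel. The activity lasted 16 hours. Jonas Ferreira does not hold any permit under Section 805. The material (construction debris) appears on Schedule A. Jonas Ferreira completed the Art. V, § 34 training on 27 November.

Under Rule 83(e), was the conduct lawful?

(i) ≤ 8 hrs duration — fails.
(ii) not (own property) — not satisfied.
(iii) supervisor present — not met.
(a) = F OR F OR F = false.
(b) not (site inspected) — met.
So (1) is not satisfied (F AND T).
(i) no residence in 500 ft — holds.
(ii) training certified — holds.
So (a) is satisfied (T OR T).
(i) not (weather ok) — not satisfied.
(ii) no prior violation — not satisfied.
(b) = F OR F = false.
(2): T AND F → false.
(3) holds permit — not satisfied.
So Overall is not satisfied (F OR F OR F).

No — unlawful.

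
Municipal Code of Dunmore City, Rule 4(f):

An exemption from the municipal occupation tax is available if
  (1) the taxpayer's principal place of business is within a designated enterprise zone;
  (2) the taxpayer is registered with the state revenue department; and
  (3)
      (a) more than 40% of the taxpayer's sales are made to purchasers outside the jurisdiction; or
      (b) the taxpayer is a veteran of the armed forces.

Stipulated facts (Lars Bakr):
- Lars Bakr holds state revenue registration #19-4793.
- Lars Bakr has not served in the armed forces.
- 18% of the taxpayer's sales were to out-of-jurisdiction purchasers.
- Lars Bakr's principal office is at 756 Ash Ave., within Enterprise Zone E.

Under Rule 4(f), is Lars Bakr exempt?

No — not exempt.

(1) in enterprise zone — met.
(2) state-registered — holds.
(a) >40% out-of-jur. sales — not met.
(b) veteran — fails.
So (3) is not satisfied (F OR F).
So Overall is not satisfied (T AND T AND F).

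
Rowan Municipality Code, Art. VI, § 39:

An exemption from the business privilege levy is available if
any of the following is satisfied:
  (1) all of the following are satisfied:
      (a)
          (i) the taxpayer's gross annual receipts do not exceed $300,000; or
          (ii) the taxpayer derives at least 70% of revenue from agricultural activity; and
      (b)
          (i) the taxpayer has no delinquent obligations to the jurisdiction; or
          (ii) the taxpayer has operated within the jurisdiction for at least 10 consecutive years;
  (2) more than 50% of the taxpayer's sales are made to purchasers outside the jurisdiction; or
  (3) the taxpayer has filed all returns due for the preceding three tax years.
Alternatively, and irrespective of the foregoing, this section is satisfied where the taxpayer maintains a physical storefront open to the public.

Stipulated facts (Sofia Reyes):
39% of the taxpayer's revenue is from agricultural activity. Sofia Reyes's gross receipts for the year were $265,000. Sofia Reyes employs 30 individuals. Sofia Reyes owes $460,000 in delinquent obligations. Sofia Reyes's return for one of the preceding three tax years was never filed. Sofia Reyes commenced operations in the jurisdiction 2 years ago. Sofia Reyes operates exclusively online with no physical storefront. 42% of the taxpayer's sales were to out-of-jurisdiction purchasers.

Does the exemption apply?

(i) receipts ≤ $300,000 — met.
(ii) ≥70% agricultural — fails.
So (a) is satisfied (T OR F).
(i) no delinquency — not satisfied.
(ii) ≥ 10 yrs in jurisdiction — not satisfied.
(b): F OR F → false.
So (1) is not satisfied (T AND F).
(2) >50% out-of-jur. sales — not satisfied.
(3) returns current — not met.
Overall: F OR F OR F → false.
Exception (has storefront) — not satisfied.
Result: main false OR exception false → false.

No — not exempt.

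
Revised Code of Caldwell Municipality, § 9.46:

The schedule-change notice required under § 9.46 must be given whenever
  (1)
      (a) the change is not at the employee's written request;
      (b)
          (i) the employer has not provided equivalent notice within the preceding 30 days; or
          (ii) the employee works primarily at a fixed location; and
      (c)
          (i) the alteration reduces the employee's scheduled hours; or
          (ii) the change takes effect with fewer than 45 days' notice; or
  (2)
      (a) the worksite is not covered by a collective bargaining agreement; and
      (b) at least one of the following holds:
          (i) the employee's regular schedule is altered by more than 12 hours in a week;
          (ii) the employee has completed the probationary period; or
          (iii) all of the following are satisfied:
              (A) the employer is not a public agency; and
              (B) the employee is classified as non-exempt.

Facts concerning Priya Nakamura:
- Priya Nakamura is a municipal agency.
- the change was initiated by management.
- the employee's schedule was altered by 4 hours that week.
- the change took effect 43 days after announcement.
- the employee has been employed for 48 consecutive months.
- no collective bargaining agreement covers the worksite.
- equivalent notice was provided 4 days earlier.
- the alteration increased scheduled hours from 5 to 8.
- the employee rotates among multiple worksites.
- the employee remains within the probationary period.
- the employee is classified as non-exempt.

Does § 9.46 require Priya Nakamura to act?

(a) not employee-requested — holds.
(i) no recent notice — not met.
(ii) fixed location — not met.
(b) = F OR F = false.
(i) hours reduced — not met.
(ii) < 45 days' notice — holds.
(c) = F OR T = true.
(1) = T AND F AND T = false.
(a) no CBA — satisfied.
(i) schedule shift > 12h — not met.
(ii) past probation — fails.
(A) not (public agency) — not satisfied.
(B) non-exempt — met.
(iii) = F AND T = false.
(b) = F OR F OR F = false.
So (2) is not satisfied (T AND F).
Overall = F OR F = false.

No — not required.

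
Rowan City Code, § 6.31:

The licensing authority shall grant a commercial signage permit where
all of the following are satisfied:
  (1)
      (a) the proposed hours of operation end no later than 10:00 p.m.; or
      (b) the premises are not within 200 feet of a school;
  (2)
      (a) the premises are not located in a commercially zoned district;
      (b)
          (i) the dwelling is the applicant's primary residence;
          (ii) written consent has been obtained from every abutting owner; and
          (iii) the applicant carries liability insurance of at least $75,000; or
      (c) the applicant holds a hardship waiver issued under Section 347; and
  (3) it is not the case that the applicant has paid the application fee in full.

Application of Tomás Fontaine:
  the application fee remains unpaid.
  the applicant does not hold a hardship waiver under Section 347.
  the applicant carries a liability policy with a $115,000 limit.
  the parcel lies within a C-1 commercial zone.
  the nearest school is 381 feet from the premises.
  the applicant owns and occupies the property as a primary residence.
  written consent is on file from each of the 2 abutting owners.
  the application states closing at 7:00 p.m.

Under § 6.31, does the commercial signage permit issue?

(a) closes by 10 p.m. — met.
(b) ≥200 ft from school — holds.
(1): T OR T → true.
(a) not (commercially zoned) — not met.
(i) primary residence — satisfied.
(ii) all abutters consent — satisfied.
(iii) insurance ≥ $75,000 — satisfied.
(b): T AND T AND T → true.
(c) hardship waiver — not satisfied.
So (2) is satisfied (F OR T OR F).
(3) not (fee paid) — satisfied.
So Overall is satisfied (T AND T AND T).

Yes — granted.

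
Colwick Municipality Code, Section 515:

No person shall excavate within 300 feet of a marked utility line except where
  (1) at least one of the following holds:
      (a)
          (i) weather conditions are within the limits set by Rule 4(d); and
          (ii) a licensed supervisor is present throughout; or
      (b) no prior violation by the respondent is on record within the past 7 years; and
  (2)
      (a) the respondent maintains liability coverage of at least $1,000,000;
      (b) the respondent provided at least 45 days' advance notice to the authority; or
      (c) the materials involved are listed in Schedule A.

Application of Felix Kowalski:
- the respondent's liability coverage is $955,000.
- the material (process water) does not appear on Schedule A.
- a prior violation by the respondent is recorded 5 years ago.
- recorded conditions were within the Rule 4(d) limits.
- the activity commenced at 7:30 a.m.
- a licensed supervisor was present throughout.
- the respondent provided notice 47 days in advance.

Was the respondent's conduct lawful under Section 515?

Yes — lawful.

(i) weather ok — met.
(ii) supervisor present — holds.
(a): T AND T → true.
(b) no prior violation — fails.
(1) = T OR F = true.
(a) coverage ≥ $1,000,000 — not satisfied.
(b) ≥45 days' notice — satisfied.
(c) Schedule A material — not satisfied.
(2): F OR T OR F → true.
Overall = T AND T = true.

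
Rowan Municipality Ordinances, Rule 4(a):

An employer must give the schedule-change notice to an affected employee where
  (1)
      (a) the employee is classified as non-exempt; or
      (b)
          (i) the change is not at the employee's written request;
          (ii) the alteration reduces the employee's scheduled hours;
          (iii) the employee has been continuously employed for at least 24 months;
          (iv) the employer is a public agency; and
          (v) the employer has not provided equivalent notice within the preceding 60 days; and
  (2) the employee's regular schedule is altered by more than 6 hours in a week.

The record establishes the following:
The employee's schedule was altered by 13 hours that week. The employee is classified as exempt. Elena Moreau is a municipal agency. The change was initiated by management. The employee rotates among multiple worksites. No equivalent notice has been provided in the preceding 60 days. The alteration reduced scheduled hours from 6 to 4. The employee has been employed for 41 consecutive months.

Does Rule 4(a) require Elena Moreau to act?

(a) non-exempt — not satisfied.
(i) not employee-requested — satisfied.
(ii) hours reduced — holds.
(iii) tenure ≥ 24 mo. — holds.
(iv) public agency — met.
(v) no recent notice — met.
(b): T AND T AND T AND T AND T → true.
(1) = F OR T = true.
(2) schedule shift > 6h — holds.
So Overall is satisfied (T AND T).

Yes — required.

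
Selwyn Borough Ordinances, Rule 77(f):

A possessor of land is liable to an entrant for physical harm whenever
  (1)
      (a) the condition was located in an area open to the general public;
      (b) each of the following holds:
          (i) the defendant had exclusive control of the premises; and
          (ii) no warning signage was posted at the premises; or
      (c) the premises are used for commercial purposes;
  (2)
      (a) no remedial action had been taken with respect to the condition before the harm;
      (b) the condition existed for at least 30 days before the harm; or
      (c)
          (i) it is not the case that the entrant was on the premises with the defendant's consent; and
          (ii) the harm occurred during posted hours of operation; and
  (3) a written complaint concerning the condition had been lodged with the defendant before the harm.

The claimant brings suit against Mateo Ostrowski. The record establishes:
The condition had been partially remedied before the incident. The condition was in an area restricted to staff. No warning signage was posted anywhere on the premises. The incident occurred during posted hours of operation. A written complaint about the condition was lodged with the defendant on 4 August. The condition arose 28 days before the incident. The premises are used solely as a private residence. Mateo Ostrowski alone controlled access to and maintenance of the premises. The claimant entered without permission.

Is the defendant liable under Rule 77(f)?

Yes — liable.

(a) public area — fails.
(i) exclusive control — satisfied.
(ii) no signage posted — holds.
(b): T AND T → true.
(c) commercial use — not met.
(1): F OR T OR F → true.
(a) no remedial action — fails.
(b) condition ≥30 days old — fails.
(i) not (consent to enter) — satisfied.
(ii) during posted hours — satisfied.
(c): T AND T → true.
(2): F OR F OR T → true.
(3) complaint lodged — holds.
Overall: T AND T AND T → true.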